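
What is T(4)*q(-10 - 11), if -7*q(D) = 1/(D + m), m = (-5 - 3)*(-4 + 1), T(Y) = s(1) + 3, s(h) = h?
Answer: -4/21 ≈ -0.19048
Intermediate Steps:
T(Y) = 4 (T(Y) = 1 + 3 = 4)
m = 24 (m = -8*(-3) = 24)
q(D) = -1/(7*(24 + D)) (q(D) = -1/(7*(D + 24)) = -1/(7*(24 + D)))
T(4)*q(-10 - 11) = 4*(-1/(168 + 7*(-10 - 11))) = 4*(-1/(168 + 7*(-21))) = 4*(-1/(168 - 147)) = 4*(-1/21) = -4/21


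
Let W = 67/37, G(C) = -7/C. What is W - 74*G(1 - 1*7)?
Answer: -9382/111 ≈ -84.522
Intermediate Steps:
W = 67/37 (W = 67*(1/37) = 67/37 ≈ 1.8108)
W - 74*G(1 - 1*7) = 67/37 - (-518)/(1 - 1*7) = 67/37 - (-518)/(1 - 7) = 67/37 - (-518)/(-6) = 67/37 - (-518)*(-1)/6 = 67/37 - 74*7/6 = 67/37 - 259/3 = -9382/111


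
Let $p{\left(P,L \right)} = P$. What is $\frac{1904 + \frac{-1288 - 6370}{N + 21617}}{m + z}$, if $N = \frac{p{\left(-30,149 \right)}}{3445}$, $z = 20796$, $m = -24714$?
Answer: $- \frac{14176551683}{29177555613} \approx -0.48587$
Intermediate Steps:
$N = - \frac{6}{689}$ ($N = - \frac{30}{3445} = \left(-30\right) \frac{1}{3445} = - \frac{6}{689} \approx -0.0087083$)
$\frac{1904 + \frac{-1288 - 6370}{N + 21617}}{m + z} = \frac{1904 + \frac{-1288 - 6370}{- \frac{6}{689} + 21617}}{-24714 + 20796} = \frac{1904 - \frac{7658}{\frac{14894107}{689}}}{-3918} = \left(1904 - \frac{5276362}{14894107}\right) \left(- \frac{1}{3918}\right) = \frac{28353103366}{14894107} \left(- \frac{1}{3918}\right) = - \frac{14176551683}{29177555613}$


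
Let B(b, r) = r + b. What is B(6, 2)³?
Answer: 512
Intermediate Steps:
B(b, r) = b + r
B(6, 2)³ = (6 + 2)³ = 8³ = 512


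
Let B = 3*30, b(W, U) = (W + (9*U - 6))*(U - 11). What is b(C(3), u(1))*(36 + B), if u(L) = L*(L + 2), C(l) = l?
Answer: -24192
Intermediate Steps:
u(L) = L*(2 + L)
b(W, U) = (-11 + U)*(-6 + W + 9*U) (b(W, U) = (W + (-6 + 9*U))*(-11 + U) = (-6 + W + 9*U)*(-11 + U) = (-11 + U)*(-6 + W + 9*U))
B = 90
b(C(3), u(1))*(36 + B) = (66 - 105*(2 + 1) - 11*3 + 9*(1*(2 + 1))² + (1*(2 + 1))*3)*(36 + 90) = (66 - 105*3 - 33 + 9*(1*3)² + (1*3)*3)*126 = (66 - 105*3 - 33 + 9*3² + 3*3)*126 = (66 - 315 - 33 + 9*9 + 9)*126 = (66 - 315 - 33 + 81 + 9)*126 = -192*126 = -24192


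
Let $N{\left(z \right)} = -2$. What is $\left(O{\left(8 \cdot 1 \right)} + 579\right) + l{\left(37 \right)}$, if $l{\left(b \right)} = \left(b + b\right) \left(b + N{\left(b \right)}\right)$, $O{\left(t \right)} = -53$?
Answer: $3116$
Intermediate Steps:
$l{\left(b \right)} = 2 b \left(-2 + b\right)$ ($l{\left(b \right)} = \left(b + b\right) \left(b - 2\right) = 2 b \left(-2 + b\right)$)
$\left(O{\left(8 \cdot 1 \right)} + 579\right) + l{\left(37 \right)} = \left(-53 + 579\right) + 2 \cdot 37 \left(-2 + 37\right) = 526 + 2 \cdot 37 \cdot 35 = 526 + 2590 = 3116$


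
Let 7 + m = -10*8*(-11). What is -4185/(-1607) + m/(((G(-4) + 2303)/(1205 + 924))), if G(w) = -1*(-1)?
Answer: 332937751/411392 ≈ 809.30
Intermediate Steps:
G(w) = 1
m = 873 (m = -7 - 10*8*(-11) = -7 - 80*(-11) = -7 + 880 = 873)
-4185/(-1607) + m/(((G(-4) + 2303)/(1205 + 924))) = -4185/(-1607) + 873/(((1 + 2303)/(1205 + 924))) = -4185*(-1/1607) + 873/((2304/2129)) = 4185/1607 + 873/((2304*(1/2129))) = 4185/1607 + 873/(2304/2129) = 4185/1607 + 873*(2129/2304) = 4185/1607 + 206513/256 = 332937751/411392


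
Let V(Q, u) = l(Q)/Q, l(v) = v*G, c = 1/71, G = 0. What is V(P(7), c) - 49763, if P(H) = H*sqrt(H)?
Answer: -49763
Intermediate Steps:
c = 1/71 ≈ 0.014085
l(v) = 0 (l(v) = v*0 = 0)
P(H) = H**(3/2)
V(Q, u) = 0 (V(Q, u) = 0/Q = 0)
V(P(7), c) - 49763 = 0 - 49763 = -49763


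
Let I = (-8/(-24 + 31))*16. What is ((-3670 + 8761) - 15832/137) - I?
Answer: 4788981/959 ≈ 4993.7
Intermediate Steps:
I = -128/7 (I = (-8/7)*16 = ((⅐)*(-8))*16 = -8/7*16 = -128/7 ≈ -18.286)
((-3670 + 8761) - 15832/137) - I = ((-3670 + 8761) - 15832/137) - 1*(-128/7) = (5091 - 15832*1/137) + 128/7 = (5091 - 15832/137) + 128/7 = 681635/137 + 128/7 = 4788981/959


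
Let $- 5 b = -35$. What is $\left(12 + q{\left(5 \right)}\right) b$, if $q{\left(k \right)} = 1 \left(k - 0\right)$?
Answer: $119$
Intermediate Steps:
$b = 7$ ($b = \left(- \frac{1}{5}\right) \left(-35\right) = 7$)
$q{\left(k \right)} = k$ ($q{\left(k \right)} = 1 \left(k + 0\right) = 1 k = k$)
$\left(12 + q{\left(5 \right)}\right) b = \left(12 + 5\right) 7 = 17 \cdot 7 = 119$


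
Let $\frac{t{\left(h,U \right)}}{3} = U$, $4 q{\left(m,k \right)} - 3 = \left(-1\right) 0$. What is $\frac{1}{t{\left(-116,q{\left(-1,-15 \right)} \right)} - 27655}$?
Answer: $- \frac{4}{110611} \approx -3.6163 \cdot 10^{-5}$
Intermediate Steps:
$q{\left(m,k \right)} = \frac{3}{4}$ ($q{\left(m,k \right)} = \frac{3}{4} + \frac{\left(-1\right) 0}{4} = \frac{3}{4} + \frac{1}{4} \cdot 0 = \frac{3}{4} + 0 = \frac{3}{4}$)
$t{\left(h,U \right)} = 3 U$
$\frac{1}{t{\left(-116,q{\left(-1,-15 \right)} \right)} - 27655} = \frac{1}{3 \cdot \frac{3}{4} - 27655} = \frac{1}{\frac{9}{4} - 27655} = \frac{1}{- \frac{110611}{4}} = - \frac{4}{110611}$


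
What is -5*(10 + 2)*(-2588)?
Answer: 155280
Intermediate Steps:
-5*(10 + 2)*(-2588) = -5*12*(-2588) = -60*(-2588) = 155280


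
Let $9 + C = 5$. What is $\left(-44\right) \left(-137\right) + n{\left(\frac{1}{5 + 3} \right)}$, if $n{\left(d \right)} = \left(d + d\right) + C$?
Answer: $\frac{24097}{4} \approx 6024.3$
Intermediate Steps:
$C = -4$ ($C = -9 + 5 = -4$)
$n{\left(d \right)} = -4 + 2 d$ ($n{\left(d \right)} = \left(d + d\right) - 4 = 2 d - 4 = -4 + 2 d$)
$\left(-44\right) \left(-137\right) + n{\left(\frac{1}{5 + 3} \right)} = \left(-44\right) \left(-137\right) - \left(4 - \frac{2}{5 + 3}\right) = 6028 - \left(4 - \frac{2}{8}\right) = 6028 + \left(-4 + 2 \cdot \frac{1}{8}\right) = 6028 + \left(-4 + \frac{1}{4}\right) = 6028 - \frac{15}{4} = \frac{24097}{4}$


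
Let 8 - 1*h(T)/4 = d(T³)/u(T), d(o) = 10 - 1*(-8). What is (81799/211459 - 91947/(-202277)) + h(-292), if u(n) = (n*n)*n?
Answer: 4371724961221571079/133116302316747448 ≈ 32.841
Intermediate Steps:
d(o) = 18 (d(o) = 10 + 8 = 18)
u(n) = n³ (u(n) = n²*n = n³)
h(T) = 32 - 72/T³ (h(T) = 32 - 72/(T³) = 32 - 72/T³)
(81799/211459 - 91947/(-202277)) + h(-292) = (81799/211459 - 91947/(-202277)) + (32 - 72/(-292)³) = (81799*(1/211459) - 91947*(-1/202277)) + (32 - 72*(-1/24897088)) = (81799/211459 + 91947/202277) + (32 + 9/3112136) = 35989076996/42773292143 + 99588361/3112136 = 4371724961221571079/133116302316747448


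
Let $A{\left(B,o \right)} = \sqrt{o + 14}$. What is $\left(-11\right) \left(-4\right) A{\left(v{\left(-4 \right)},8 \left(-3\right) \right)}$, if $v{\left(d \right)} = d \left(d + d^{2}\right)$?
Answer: $44 i \sqrt{10} \approx 139.14 i$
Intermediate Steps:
$A{\left(B,o \right)} = \sqrt{14 + o}$
$\left(-11\right) \left(-4\right) A{\left(v{\left(-4 \right)},8 \left(-3\right) \right)} = \left(-11\right) \left(-4\right) \sqrt{14 + 8 \left(-3\right)} = 44 \sqrt{14 - 24} = 44 \sqrt{-10} = 44 i \sqrt{10}$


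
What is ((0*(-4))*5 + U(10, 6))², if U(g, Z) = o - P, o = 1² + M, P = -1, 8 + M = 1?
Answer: 25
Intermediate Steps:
M = -7 (M = -8 + 1 = -7)
o = -6 (o = 1² - 7 = 1 - 7 = -6)
U(g, Z) = -5 (U(g, Z) = -6 - 1*(-1) = -6 + 1 = -5)
((0*(-4))*5 + U(10, 6))² = ((0*(-4))*5 - 5)² = (0*5 - 5)² = (0 - 5)² = (-5)² = 25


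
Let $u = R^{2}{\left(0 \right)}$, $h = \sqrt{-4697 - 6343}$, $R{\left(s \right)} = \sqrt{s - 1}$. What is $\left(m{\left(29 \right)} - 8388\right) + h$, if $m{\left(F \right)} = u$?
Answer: $-8389 + 4 i \sqrt{690} \approx -8389.0 + 105.07 i$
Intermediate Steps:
$R{\left(s \right)} = \sqrt{-1 + s}$
$h = 4 i \sqrt{690}$ ($h = \sqrt{-11040} = 4 i \sqrt{690} \approx 105.07 i$)
$u = -1$ ($u = \left(\sqrt{-1 + 0}\right)^{2} = \left(\sqrt{-1}\right)^{2} = i^{2} = -1$)
$m{\left(F \right)} = -1$
$\left(m{\left(29 \right)} - 8388\right) + h = \left(-1 - 8388\right) + 4 i \sqrt{690} = -8389 + 4 i \sqrt{690}$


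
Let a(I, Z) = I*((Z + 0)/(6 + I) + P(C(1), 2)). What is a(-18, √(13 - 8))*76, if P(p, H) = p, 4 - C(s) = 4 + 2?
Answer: 2736 + 114*√5 ≈ 2990.9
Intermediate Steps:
C(s) = -2 (C(s) = 4 - (4 + 2) = 4 - 1*6 = 4 - 6 = -2)
a(I, Z) = I*(-2 + Z/(6 + I)) (a(I, Z) = I*((Z + 0)/(6 + I) - 2) = I*(Z/(6 + I) - 2) = I*(-2 + Z/(6 + I)))
a(-18, √(13 - 8))*76 = -18*(-12 + √(13 - 8) - 2*(-18))/(6 - 18)*76 = -18*(-12 + √5 + 36)/(-12)*76 = -18*(-1/12)*(24 + √5)*76 = (36 + 3*√5/2)*76 = 2736 + 114*√5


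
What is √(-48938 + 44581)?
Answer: I*√4357 ≈ 66.008*I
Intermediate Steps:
√(-48938 + 44581) = √(-4357) = I*√4357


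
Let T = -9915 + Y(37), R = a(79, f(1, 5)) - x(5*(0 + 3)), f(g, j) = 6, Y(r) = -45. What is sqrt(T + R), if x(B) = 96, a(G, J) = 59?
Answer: I*sqrt(9997) ≈ 99.985*I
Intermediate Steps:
R = -37 (R = 59 - 1*96 = 59 - 96 = -37)
T = -9960 (T = -9915 - 45 = -9960)
sqrt(T + R) = sqrt(-9960 - 37) = sqrt(-9997) = I*sqrt(9997)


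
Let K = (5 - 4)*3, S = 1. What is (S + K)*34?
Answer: 136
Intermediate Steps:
K = 3 (K = 1*3 = 3)
(S + K)*34 = (1 + 3)*34 = 4*34 = 136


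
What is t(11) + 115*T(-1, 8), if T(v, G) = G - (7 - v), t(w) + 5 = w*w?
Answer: 116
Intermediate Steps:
t(w) = -5 + w² (t(w) = -5 + w*w = -5 + w²)
T(v, G) = -7 + G + v (T(v, G) = G + (-7 + v) = -7 + G + v)
t(11) + 115*T(-1, 8) = (-5 + 11²) + 115*(-7 + 8 - 1) = (-5 + 121) + 115*0 = 116 + 0 = 116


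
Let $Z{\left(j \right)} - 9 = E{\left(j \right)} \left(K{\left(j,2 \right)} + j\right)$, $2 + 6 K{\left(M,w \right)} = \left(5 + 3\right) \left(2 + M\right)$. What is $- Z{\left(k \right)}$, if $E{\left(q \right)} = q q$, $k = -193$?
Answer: $16687543$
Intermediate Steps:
$E{\left(q \right)} = q^{2}$
$K{\left(M,w \right)} = \frac{7}{3} + \frac{4 M}{3}$ ($K{\left(M,w \right)} = - \frac{1}{3} + \frac{\left(5 + 3\right) \left(2 + M\right)}{6} = - \frac{1}{3} + \frac{8 \left(2 + M\right)}{6} = - \frac{1}{3} + \frac{16 + 8 M}{6} = - \frac{1}{3} + \left(\frac{8}{3} + \frac{4 M}{3}\right) = \frac{7}{3} + \frac{4 M}{3}$)
$Z{\left(j \right)} = 9 + j^{2} \left(\frac{7}{3} + \frac{7 j}{3}\right)$ ($Z{\left(j \right)} = 9 + j^{2} \left(\left(\frac{7}{3} + \frac{4 j}{3}\right) + j\right) = 9 + j^{2} \left(\frac{7}{3} + \frac{7 j}{3}\right)$)
$- Z{\left(k \right)} = - (9 + \frac{7 \left(-193\right)^{2}}{3} + \frac{7 \left(-193\right)^{3}}{3}) = - (9 + \frac{7}{3} \cdot 37249 + \frac{7}{3} \left(-7189057\right)) = - (9 + \frac{260743}{3} - \frac{50323399}{3}) = \left(-1\right) \left(-16687543\right) = 16687543$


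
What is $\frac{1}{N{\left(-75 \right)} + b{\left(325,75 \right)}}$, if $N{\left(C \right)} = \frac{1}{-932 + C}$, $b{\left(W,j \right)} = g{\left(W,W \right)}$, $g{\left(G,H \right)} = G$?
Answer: $\frac{1007}{327274} \approx 0.0030769$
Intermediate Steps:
$b{\left(W,j \right)} = W$
$\frac{1}{N{\left(-75 \right)} + b{\left(325,75 \right)}} = \frac{1}{\frac{1}{-932 - 75} + 325} = \frac{1}{\frac{1}{-1007} + 325} = \frac{1}{- \frac{1}{1007} + 325} = \frac{1}{\frac{327274}{1007}} = \frac{1007}{327274}$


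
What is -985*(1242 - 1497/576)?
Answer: -234395525/192 ≈ -1.2208e+6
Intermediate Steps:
-985*(1242 - 1497/576) = -985*(1242 - 1497*1/576) = -985*(1242 - 499/192) = -985*237965/192 = -234395525/192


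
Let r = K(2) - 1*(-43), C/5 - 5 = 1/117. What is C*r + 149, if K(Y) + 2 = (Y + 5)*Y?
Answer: 178583/117 ≈ 1526.3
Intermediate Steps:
C = 2930/117 (C = 25 + 5/117 = 2930/117 ≈ 25.043)
K(Y) = -2 + Y*(5 + Y) (K(Y) = -2 + (Y + 5)*Y = -2 + (5 + Y)*Y = -2 + Y*(5 + Y))
r = 55 (r = (-2 + 2**2 + 5*2) - 1*(-43) = (-2 + 4 + 10) + 43 = 12 + 43 = 55)
C*r + 149 = (2930/117)*55 + 149 = 161150/117 + 149 = 178583/117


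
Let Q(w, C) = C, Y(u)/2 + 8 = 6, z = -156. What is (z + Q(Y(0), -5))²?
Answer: 25921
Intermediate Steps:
Y(u) = -4 (Y(u) = -16 + 2*6 = -16 + 12 = -4)
(z + Q(Y(0), -5))² = (-156 - 5)² = (-161)² = 25921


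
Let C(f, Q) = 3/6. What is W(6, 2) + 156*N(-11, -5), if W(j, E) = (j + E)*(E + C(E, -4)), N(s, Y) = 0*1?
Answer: 20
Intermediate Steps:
C(f, Q) = 1/2 (C(f, Q) = 3*(1/6) = 1/2)
N(s, Y) = 0
W(j, E) = (1/2 + E)*(E + j) (W(j, E) = (j + E)*(E + 1/2) = (E + j)*(1/2 + E) = (1/2 + E)*(E + j))
W(6, 2) + 156*N(-11, -5) = (2**2 + (1/2)*2 + (1/2)*6 + 2*6) + 156*0 = (4 + 1 + 3 + 12) + 0 = 20 + 0 = 20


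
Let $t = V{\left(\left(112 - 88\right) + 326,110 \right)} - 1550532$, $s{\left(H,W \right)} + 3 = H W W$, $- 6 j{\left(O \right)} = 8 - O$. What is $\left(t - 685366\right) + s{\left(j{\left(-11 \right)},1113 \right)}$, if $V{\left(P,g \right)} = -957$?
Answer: $- \frac{12319253}{2} \approx -6.1596 \cdot 10^{6}$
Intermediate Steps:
$j{\left(O \right)} = - \frac{4}{3} + \frac{O}{6}$ ($j{\left(O \right)} = - \frac{8 - O}{6} = - \frac{4}{3} + \frac{O}{6}$)
$s{\left(H,W \right)} = -3 + H W^{2}$ ($s{\left(H,W \right)} = -3 + H W W = -3 + H W^{2}$)
$t = -1551489$ ($t = -957 - 1550532 = -1551489$)
$\left(t - 685366\right) + s{\left(j{\left(-11 \right)},1113 \right)} = \left(-1551489 - 685366\right) + \left(-3 + \left(- \frac{4}{3} + \frac{1}{6} \left(-11\right)\right) 1113^{2}\right) = -2236855 + \left(-3 + \left(- \frac{4}{3} - \frac{11}{6}\right) 1238769\right) = -2236855 - \frac{7845543}{2} = - \frac{12319253}{2}$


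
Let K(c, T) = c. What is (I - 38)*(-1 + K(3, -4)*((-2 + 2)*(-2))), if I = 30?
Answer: 8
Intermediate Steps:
(I - 38)*(-1 + K(3, -4)*((-2 + 2)*(-2))) = (30 - 38)*(-1 + 3*((-2 + 2)*(-2))) = -8*(-1 + 3*(0*(-2))) = -8*(-1 + 3*0) = -8*(-1 + 0) = -8*(-1) = 8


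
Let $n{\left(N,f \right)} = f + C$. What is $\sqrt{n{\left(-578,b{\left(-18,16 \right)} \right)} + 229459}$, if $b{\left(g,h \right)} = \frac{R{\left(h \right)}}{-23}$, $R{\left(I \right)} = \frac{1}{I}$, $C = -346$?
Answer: $\frac{\sqrt{1939212409}}{92} \approx 478.66$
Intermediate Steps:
$b{\left(g,h \right)} = - \frac{1}{23 h}$ ($b{\left(g,h \right)} = \frac{1}{h \left(-23\right)} = \frac{1}{h} \left(- \frac{1}{23}\right) = - \frac{1}{23 h}$)
$n{\left(N,f \right)} = -346 + f$ ($n{\left(N,f \right)} = f - 346 = -346 + f$)
$\sqrt{n{\left(-578,b{\left(-18,16 \right)} \right)} + 229459} = \sqrt{\left(-346 - \frac{1}{23 \cdot 16}\right) + 229459} = \sqrt{\left(-346 - \frac{1}{368}\right) + 229459} = \sqrt{- \frac{127329}{368} + 229459} = \sqrt{\frac{84313583}{368}} = \frac{\sqrt{1939212409}}{92}$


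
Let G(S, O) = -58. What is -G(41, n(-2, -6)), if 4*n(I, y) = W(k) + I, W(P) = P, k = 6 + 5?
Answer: 58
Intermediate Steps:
k = 11
n(I, y) = 11/4 + I/4 (n(I, y) = (11 + I)/4 = 11/4 + I/4)
-G(41, n(-2, -6)) = -1*(-58) = 58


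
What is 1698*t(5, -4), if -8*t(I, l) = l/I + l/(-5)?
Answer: 0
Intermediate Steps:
t(I, l) = l/40 - l/(8*I) (t(I, l) = -(l/I + l/(-5))/8 = -(l/I + l*(-1/5))/8 = -(l/I - l/5)/8 = -(-l/5 + l/I)/8 = l/40 - l/(8*I))
1698*t(5, -4) = 1698*((1/40)*(-4)*(-5 + 5)/5) = 1698*((1/40)*(-4)*(1/5)*0) = 1698*0 = 0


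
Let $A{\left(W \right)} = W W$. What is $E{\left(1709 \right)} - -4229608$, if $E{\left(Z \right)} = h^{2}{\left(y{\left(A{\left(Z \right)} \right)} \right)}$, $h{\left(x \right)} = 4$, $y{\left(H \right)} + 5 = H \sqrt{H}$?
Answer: $4229624$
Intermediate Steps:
$A{\left(W \right)} = W^{2}$
$y{\left(H \right)} = -5 + H^{\frac{3}{2}}$ ($y{\left(H \right)} = -5 + H \sqrt{H} = -5 + H^{\frac{3}{2}}$)
$E{\left(Z \right)} = 16$ ($E{\left(Z \right)} = 4^{2} = 16$)
$E{\left(1709 \right)} - -4229608 = 16 - -4229608 = 16 + 4229608 = 4229624$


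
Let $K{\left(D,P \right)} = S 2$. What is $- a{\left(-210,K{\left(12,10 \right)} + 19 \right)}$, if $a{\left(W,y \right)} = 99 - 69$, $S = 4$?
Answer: $-30$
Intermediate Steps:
$K{\left(D,P \right)} = 8$ ($K{\left(D,P \right)} = 4 \cdot 2 = 8$)
$a{\left(W,y \right)} = 30$
$- a{\left(-210,K{\left(12,10 \right)} + 19 \right)} = \left(-1\right) 30 = -30$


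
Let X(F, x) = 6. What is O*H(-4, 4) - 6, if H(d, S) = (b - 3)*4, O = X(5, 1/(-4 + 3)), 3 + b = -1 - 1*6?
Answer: -318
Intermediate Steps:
b = -10 (b = -3 + (-1 - 1*6) = -3 + (-1 - 6) = -3 - 7 = -10)
O = 6
H(d, S) = -52 (H(d, S) = (-10 - 3)*4 = -13*4 = -52)
O*H(-4, 4) - 6 = 6*(-52) - 6 = -312 - 6 = -318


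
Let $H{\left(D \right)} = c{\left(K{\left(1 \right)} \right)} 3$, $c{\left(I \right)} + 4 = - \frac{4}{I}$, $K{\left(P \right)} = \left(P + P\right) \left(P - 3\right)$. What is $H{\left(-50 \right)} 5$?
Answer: $-45$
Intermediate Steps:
$K{\left(P \right)} = 2 P \left(-3 + P\right)$
$c{\left(I \right)} = -4 - \frac{4}{I}$
$H{\left(D \right)} = -9$ ($H{\left(D \right)} = \left(-4 - \frac{4}{2 \cdot 1 \left(-3 + 1\right)}\right) 3 = \left(-4 - \frac{4}{2 \cdot 1 \left(-2\right)}\right) 3 = \left(-4 - \frac{4}{-4}\right) 3 = \left(-4 - -1\right) 3 = \left(-4 + 1\right) 3 = \left(-3\right) 3 = -9$)
$H{\left(-50 \right)} 5 = \left(-9\right) 5 = -45$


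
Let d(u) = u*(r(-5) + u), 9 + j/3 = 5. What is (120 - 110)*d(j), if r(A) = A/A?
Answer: 1320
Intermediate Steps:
j = -12 (j = -27 + 3*5 = -27 + 15 = -12)
r(A) = 1
d(u) = u*(1 + u)
(120 - 110)*d(j) = (120 - 110)*(-12*(1 - 12)) = 10*(-12*(-11)) = 10*132 = 1320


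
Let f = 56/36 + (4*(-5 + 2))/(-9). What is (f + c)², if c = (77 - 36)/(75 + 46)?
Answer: 12355225/1185921 ≈ 10.418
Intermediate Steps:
f = 26/9 (f = 56*(1/36) + (4*(-3))*(-⅑) = 14/9 - 12*(-⅑) = 14/9 + 4/3 = 26/9 ≈ 2.8889)
c = 41/121 ≈ 0.33884
(f + c)² = (26/9 + 41/121)² = (3515/1089)² = 12355225/1185921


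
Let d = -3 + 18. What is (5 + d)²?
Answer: 400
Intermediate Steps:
d = 15
(5 + d)² = (5 + 15)² = 20² = 400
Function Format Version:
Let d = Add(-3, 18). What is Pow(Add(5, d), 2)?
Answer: 400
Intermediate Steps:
d = 15
Pow(Add(5, d), 2) = Pow(Add(5, 15), 2) = Pow(20, 2) = 400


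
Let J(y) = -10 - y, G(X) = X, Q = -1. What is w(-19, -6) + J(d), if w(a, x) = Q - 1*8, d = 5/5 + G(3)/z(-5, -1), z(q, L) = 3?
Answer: -21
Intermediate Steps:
d = 2 (d = 5/5 + 3/3 = 5*(⅕) + 3*(⅓) = 1 + 1 = 2)
w(a, x) = -9 (w(a, x) = -1 - 1*8 = -1 - 8 = -9)
w(-19, -6) + J(d) = -9 + (-10 - 1*2) = -9 + (-10 - 2) = -9 - 12 = -21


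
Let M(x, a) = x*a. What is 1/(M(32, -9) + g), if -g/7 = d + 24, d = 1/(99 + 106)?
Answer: -205/93487 ≈ -0.0021928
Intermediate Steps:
M(x, a) = a*x
d = 1/205 ≈ 0.0048781
g = -34447/205 (g = -7*(1/205 + 24) = -7*4921/205 = -34447/205 ≈ -168.03)
1/(M(32, -9) + g) = 1/(-9*32 - 34447/205) = 1/(-288 - 34447/205) = 1/(-93487/205) = -205/93487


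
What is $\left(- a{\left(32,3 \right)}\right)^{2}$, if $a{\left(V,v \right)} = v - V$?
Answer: $841$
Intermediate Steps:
$\left(- a{\left(32,3 \right)}\right)^{2} = \left(- (3 - 32)\right)^{2} = \left(\left(-1\right) \left(-29\right)\right)^{2} = 29^{2} = 841$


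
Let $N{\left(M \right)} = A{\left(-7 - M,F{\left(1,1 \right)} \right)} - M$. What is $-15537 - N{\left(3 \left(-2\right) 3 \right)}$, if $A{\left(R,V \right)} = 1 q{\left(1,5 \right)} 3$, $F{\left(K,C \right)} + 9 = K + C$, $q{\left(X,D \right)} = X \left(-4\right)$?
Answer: $-15543$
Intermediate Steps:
$q{\left(X,D \right)} = - 4 X$
$F{\left(K,C \right)} = -9 + C + K$ ($F{\left(K,C \right)} = -9 + \left(K + C\right) = -9 + \left(C + K\right) = -9 + C + K$)
$A{\left(R,V \right)} = -12$ ($A{\left(R,V \right)} = 1 \left(\left(-4\right) 1\right) 3 = 1 \left(-4\right) 3 = \left(-4\right) 3 = -12$)
$N{\left(M \right)} = -12 - M$
$-15537 - N{\left(3 \left(-2\right) 3 \right)} = -15537 - \left(-12 - 3 \left(-2\right) 3\right) = -15537 - \left(-12 - \left(-6\right) 3\right) = -15537 - \left(-12 - -18\right) = -15537 - \left(-12 + 18\right) = -15537 - 6 = -15543$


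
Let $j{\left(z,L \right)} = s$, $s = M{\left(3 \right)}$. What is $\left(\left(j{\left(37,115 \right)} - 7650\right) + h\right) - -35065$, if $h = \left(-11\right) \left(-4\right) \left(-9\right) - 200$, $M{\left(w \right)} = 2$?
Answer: $26821$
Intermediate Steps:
$s = 2$
$j{\left(z,L \right)} = 2$
$h = -596$ ($h = 44 \left(-9\right) - 200 = -396 - 200 = -596$)
$\left(\left(j{\left(37,115 \right)} - 7650\right) + h\right) - -35065 = \left(\left(2 - 7650\right) - 596\right) - -35065 = \left(-7648 - 596\right) + 35065 = -8244 + 35065 = 26821$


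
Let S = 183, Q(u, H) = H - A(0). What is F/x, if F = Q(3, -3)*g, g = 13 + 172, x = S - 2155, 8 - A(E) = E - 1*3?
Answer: 1295/986 ≈ 1.3134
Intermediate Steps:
A(E) = 11 - E (A(E) = 8 - (E - 1*3) = 8 - (E - 3) = 8 - (-3 + E) = 8 + (3 - E) = 11 - E)
Q(u, H) = -11 + H (Q(u, H) = H - (11 - 1*0) = H - (11 + 0) = H - 1*11 = H - 11 = -11 + H)
x = -1972 (x = 183 - 2155 = -1972)
g = 185
F = -2590 (F = (-11 - 3)*185 = -14*185 = -2590)
F/x = -2590/(-1972) = -2590*(-1/1972) = 1295/986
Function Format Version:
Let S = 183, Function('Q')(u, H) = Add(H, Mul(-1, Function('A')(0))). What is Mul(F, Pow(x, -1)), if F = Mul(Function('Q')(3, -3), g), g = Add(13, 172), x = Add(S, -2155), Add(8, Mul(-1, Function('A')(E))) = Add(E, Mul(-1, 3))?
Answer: Rational(1295, 986) ≈ 1.3134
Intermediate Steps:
Function('A')(E) = Add(11, Mul(-1, E)) (Function('A')(E) = Add(8, Mul(-1, Add(E, Mul(-1, 3)))) = Add(8, Mul(-1, Add(E, -3))) = Add(8, Mul(-1, Add(-3, E))) = Add(8, Add(3, Mul(-1, E))) = Add(11, Mul(-1, E)))
Function('Q')(u, H) = Add(-11, H) (Function('Q')(u, H) = Add(H, Mul(-1, Add(11, Mul(-1, 0)))) = Add(H, Mul(-1, Add(11, 0))) = Add(H, Mul(-1, 11)) = Add(H, -11) = Add(-11, H))
x = -1972 (x = Add(183, -2155) = -1972)
g = 185
F = -2590 (F = Mul(Add(-11, -3), 185) = Mul(-14, 185) = -2590)
Mul(F, Pow(x, -1)) = Mul(-2590, Pow(-1972, -1)) = Mul(-2590, Rational(-1, 1972)) = Rational(1295, 986)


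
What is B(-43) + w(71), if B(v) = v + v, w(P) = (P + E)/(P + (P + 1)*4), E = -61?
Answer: -30864/359 ≈ -85.972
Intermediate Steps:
w(P) = (-61 + P)/(4 + 5*P) (w(P) = (P - 61)/(P + (P + 1)*4) = (-61 + P)/(P + (1 + P)*4) = (-61 + P)/(P + (4 + 4*P)) = (-61 + P)/(4 + 5*P))
B(v) = 2*v
B(-43) + w(71) = 2*(-43) + (-61 + 71)/(4 + 5*71) = -86 + 10/(4 + 355) = -86 + 10/359 = -30864/359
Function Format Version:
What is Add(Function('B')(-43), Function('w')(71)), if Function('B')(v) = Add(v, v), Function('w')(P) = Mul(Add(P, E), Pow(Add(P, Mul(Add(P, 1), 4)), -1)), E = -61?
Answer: Rational(-30864, 359) ≈ -85.972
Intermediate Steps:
Function('w')(P) = Mul(Pow(Add(4, Mul(5, P)), -1), Add(-61, P)) (Function('w')(P) = Mul(Add(P, -61), Pow(Add(P, Mul(Add(P, 1), 4)), -1)) = Mul(Add(-61, P), Pow(Add(P, Mul(Add(1, P), 4)), -1)) = Mul(Add(-61, P), Pow(Add(P, Add(4, Mul(4, P))), -1)) = Mul(Add(-61, P), Pow(Add(4, Mul(5, P)), -1)) = Mul(Pow(Add(4, Mul(5, P)), -1), Add(-61, P)))
Function('B')(v) = Mul(2, v)
Add(Function('B')(-43), Function('w')(71)) = Add(Mul(2, -43), Mul(Pow(Add(4, Mul(5, 71)), -1), Add(-61, 71))) = Add(-86, Mul(Pow(Add(4, 355), -1), 10)) = Add(-86, Mul(Pow(359, -1), 10)) = Add(-86, Mul(Rational(1, 359), 10)) = Add(-86, Rational(10, 359)) = Rational(-30864, 359)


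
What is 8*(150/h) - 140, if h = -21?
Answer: -1380/7 ≈ -197.14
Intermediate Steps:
8*(150/h) - 140 = 8*(150/(-21)) - 140 = 8*(150*(-1/21)) - 140 = 8*(-50/7) - 140 = -400/7 - 140 = -1380/7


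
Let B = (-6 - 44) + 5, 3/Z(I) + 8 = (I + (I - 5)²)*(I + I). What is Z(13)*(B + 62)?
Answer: 51/1994 ≈ 0.025577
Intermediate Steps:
Z(I) = 3/(-8 + 2*I*(I + (-5 + I)²)) (Z(I) = 3/(-8 + (I + (I - 5)²)*(I + I)) = 3/(-8 + (I + (-5 + I)²)*(2*I)) = 3/(-8 + 2*I*(I + (-5 + I)²)))
B = -45 (B = -50 + 5 = -45)
Z(13)*(B + 62) = (3/(2*(-4 + 13² + 13*(-5 + 13)²)))*(-45 + 62) = (3/(2*(-4 + 169 + 13*8²)))*17 = (3/(2*(-4 + 169 + 13*64)))*17 = (3/(2*(-4 + 169 + 832)))*17 = ((3/2)/997)*17 = ((3/2)*(1/997))*17 = (3/1994)*17 = 51/1994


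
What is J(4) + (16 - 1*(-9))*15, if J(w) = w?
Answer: 379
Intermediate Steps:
J(4) + (16 - 1*(-9))*15 = 4 + (16 - 1*(-9))*15 = 4 + (16 + 9)*15 = 4 + 25*15 = 4 + 375 = 379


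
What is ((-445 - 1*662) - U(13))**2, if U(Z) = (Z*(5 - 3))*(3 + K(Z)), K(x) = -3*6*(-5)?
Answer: 12425625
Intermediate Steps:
K(x) = 90 (K(x) = -18*(-5) = 90)
U(Z) = 186*Z (U(Z) = (Z*(5 - 3))*(3 + 90) = (Z*2)*93 = (2*Z)*93 = 186*Z)
((-445 - 1*662) - U(13))**2 = ((-445 - 1*662) - 186*13)**2 = ((-445 - 662) - 1*2418)**2 = (-1107 - 2418)**2 = (-3525)**2 = 12425625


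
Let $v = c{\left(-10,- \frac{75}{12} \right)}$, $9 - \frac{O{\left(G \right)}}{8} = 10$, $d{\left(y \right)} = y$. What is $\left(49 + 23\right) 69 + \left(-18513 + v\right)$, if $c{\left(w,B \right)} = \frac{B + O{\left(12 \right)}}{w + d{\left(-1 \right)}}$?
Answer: $- \frac{595923}{44} \approx -13544.0$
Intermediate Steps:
$O{\left(G \right)} = -8$ ($O{\left(G \right)} = 72 - 80 = -8$)
$c{\left(w,B \right)} = \frac{-8 + B}{-1 + w}$ ($c{\left(w,B \right)} = \frac{B - 8}{w - 1} = \frac{-8 + B}{-1 + w}$)
$v = \frac{57}{44}$ ($v = \frac{-8 - \frac{75}{12}}{-1 - 10} = \frac{-8 - \frac{25}{4}}{-11} = - \frac{-8 - \frac{25}{4}}{11} = \left(- \frac{1}{11}\right) \left(- \frac{57}{4}\right) = \frac{57}{44} \approx 1.2955$)
$\left(49 + 23\right) 69 + \left(-18513 + v\right) = \left(49 + 23\right) 69 + \left(-18513 + \frac{57}{44}\right) = 72 \cdot 69 - \frac{814515}{44} = 4968 - \frac{814515}{44} = - \frac{595923}{44}$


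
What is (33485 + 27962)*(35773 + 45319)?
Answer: 4982860124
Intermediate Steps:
(33485 + 27962)*(35773 + 45319) = 61447*81092 = 4982860124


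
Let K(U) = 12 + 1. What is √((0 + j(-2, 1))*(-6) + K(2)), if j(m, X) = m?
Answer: 5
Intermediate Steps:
K(U) = 13
√((0 + j(-2, 1))*(-6) + K(2)) = √((0 - 2)*(-6) + 13) = √(-2*(-6) + 13) = √(12 + 13) = √25 = 5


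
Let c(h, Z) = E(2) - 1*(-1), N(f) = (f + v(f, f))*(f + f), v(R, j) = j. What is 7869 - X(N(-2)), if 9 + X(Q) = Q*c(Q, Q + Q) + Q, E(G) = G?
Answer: 7814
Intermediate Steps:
N(f) = 4*f² (N(f) = (f + f)*(f + f) = (2*f)*(2*f) = 4*f²)
c(h, Z) = 3 (c(h, Z) = 2 - 1*(-1) = 2 + 1 = 3)
X(Q) = -9 + 4*Q (X(Q) = -9 + (Q*3 + Q) = -9 + (3*Q + Q) = -9 + 4*Q)
7869 - X(N(-2)) = 7869 - (-9 + 4*(4*(-2)²)) = 7869 - (-9 + 4*(4*4)) = 7869 - (-9 + 4*16) = 7869 - (-9 + 64) = 7869 - 1*55 = 7869 - 55 = 7814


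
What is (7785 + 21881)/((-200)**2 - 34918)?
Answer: 2119/363 ≈ 5.8375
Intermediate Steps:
(7785 + 21881)/((-200)**2 - 34918) = 29666/(40000 - 34918) = 29666/5082 = 29666*(1/5082) = 2119/363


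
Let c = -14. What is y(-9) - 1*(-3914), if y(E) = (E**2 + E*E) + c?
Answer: 4062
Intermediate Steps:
y(E) = -14 + 2*E**2 (y(E) = (E**2 + E*E) - 14 = (E**2 + E**2) - 14 = 2*E**2 - 14 = -14 + 2*E**2)
y(-9) - 1*(-3914) = (-14 + 2*(-9)**2) - 1*(-3914) = (-14 + 2*81) + 3914 = (-14 + 162) + 3914 = 148 + 3914 = 4062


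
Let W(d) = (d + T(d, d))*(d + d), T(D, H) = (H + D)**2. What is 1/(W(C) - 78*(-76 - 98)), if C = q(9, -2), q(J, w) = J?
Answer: 1/19566 ≈ 5.1109e-5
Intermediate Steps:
C = 9
T(D, H) = (D + H)**2
W(d) = 2*d*(d + 4*d**2) (W(d) = (d + (d + d)**2)*(d + d) = (d + (2*d)**2)*(2*d) = (d + 4*d**2)*(2*d) = 2*d*(d + 4*d**2))
1/(W(C) - 78*(-76 - 98)) = 1/(9**2*(2 + 8*9) - 78*(-76 - 98)) = 1/(81*(2 + 72) - 78*(-174)) = 1/(81*74 + 13572) = 1/(5994 + 13572) = 1/19566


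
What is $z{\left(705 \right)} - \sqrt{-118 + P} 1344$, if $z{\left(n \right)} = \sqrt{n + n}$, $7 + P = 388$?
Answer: $\sqrt{1410} - 1344 \sqrt{263} \approx -21758.0$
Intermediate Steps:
$P = 381$ ($P = -7 + 388 = 381$)
$z{\left(n \right)} = \sqrt{2} \sqrt{n}$ ($z{\left(n \right)} = \sqrt{2 n} = \sqrt{2} \sqrt{n}$)
$z{\left(705 \right)} - \sqrt{-118 + P} 1344 = \sqrt{2} \sqrt{705} - \sqrt{-118 + 381} \cdot 1344 = \sqrt{1410} - \sqrt{263} \cdot 1344 = \sqrt{1410} - 1344 \sqrt{263}$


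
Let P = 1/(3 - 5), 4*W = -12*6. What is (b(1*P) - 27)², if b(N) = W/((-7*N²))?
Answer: 13689/49 ≈ 279.37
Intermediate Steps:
W = -18 (W = (-12*6)/4 = (-2*36)/4 = (¼)*(-72) = -18)
P = -½ (P = 1/(-2) = -½ ≈ -0.50000)
b(N) = 18/(7*N²) (b(N) = -18*(-1/(7*N²)) = -(-18)/(7*N²) = 18/(7*N²))
(b(1*P) - 27)² = (18/(7*(1*(-½))²) - 27)² = (18/(7*(-½)²) - 27)² = ((18/7)*4 - 27)² = (72/7 - 27)² = (-117/7)² = 13689/49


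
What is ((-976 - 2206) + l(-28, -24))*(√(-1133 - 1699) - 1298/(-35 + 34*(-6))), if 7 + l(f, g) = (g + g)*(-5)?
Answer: -3827802/239 - 11796*I*√177 ≈ -16016.0 - 1.5694e+5*I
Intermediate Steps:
l(f, g) = -7 - 10*g (l(f, g) = -7 + (g + g)*(-5) = -7 + (2*g)*(-5) = -7 - 10*g)
((-976 - 2206) + l(-28, -24))*(√(-1133 - 1699) - 1298/(-35 + 34*(-6))) = ((-976 - 2206) + (-7 - 10*(-24)))*(√(-1133 - 1699) - 1298/(-35 + 34*(-6))) = (-3182 + (-7 + 240))*(√(-2832) - 1298/(-35 - 204)) = (-3182 + 233)*(4*I*√177 - 1298/(-239)) = -2949*(4*I*√177 - 1298*(-1/239)) = -2949*(4*I*√177 + 1298/239) = -2949*(1298/239 + 4*I*√177) = -3827802/239 - 11796*I*√177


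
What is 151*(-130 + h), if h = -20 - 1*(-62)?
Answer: -13288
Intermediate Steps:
h = 42 (h = -20 + 62 = 42)
151*(-130 + h) = 151*(-130 + 42) = 151*(-88) = -13288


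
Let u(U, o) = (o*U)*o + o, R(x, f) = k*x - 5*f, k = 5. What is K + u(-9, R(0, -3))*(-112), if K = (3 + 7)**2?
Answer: 225220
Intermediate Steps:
R(x, f) = -5*f + 5*x (R(x, f) = 5*x - 5*f = -5*f + 5*x)
K = 100 (K = 10**2 = 100)
u(U, o) = o + U*o**2 (u(U, o) = (U*o)*o + o = U*o**2 + o = o + U*o**2)
K + u(-9, R(0, -3))*(-112) = 100 + ((-5*(-3) + 5*0)*(1 - 9*(-5*(-3) + 5*0)))*(-112) = 100 + ((15 + 0)*(1 - 9*(15 + 0)))*(-112) = 100 + (15*(1 - 9*15))*(-112) = 100 + (15*(1 - 135))*(-112) = 100 + (15*(-134))*(-112) = 100 - 2010*(-112) = 100 + 225120 = 225220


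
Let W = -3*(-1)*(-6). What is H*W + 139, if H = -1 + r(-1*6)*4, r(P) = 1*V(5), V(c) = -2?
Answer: 301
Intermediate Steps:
r(P) = -2 (r(P) = 1*(-2) = -2)
W = -18 (W = 3*(-6) = -18)
H = -9 (H = -1 - 2*4 = -1 - 8 = -9)
H*W + 139 = -9*(-18) + 139 = 162 + 139 = 301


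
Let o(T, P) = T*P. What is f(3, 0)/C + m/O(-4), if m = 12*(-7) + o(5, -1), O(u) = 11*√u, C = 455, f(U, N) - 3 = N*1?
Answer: 3/455 + 89*I/22 ≈ 0.0065934 + 4.0455*I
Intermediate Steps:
f(U, N) = 3 + N (f(U, N) = 3 + N*1 = 3 + N)
o(T, P) = P*T
m = -89 (m = 12*(-7) - 1*5 = -84 - 5 = -89)
f(3, 0)/C + m/O(-4) = (3 + 0)/455 - 89*(-I/22) = 3*(1/455) - 89*(-I/22) = 3/455 - 89*(-I/22) = 3/455 - (-89)*I/22 = 3/455 + 89*I/22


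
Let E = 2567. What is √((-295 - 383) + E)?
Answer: √1889 ≈ 43.463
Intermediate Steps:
√((-295 - 383) + E) = √((-295 - 383) + 2567) = √(-678 + 2567) = √1889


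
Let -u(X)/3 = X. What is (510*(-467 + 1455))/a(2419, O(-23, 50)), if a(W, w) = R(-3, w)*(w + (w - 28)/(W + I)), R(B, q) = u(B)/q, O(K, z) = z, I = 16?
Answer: 5112282500/91329 ≈ 55977.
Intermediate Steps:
u(X) = -3*X
R(B, q) = -3*B/q (R(B, q) = (-3*B)/q = -3*B/q)
a(W, w) = 9*(w + (-28 + w)/(16 + W))/w (a(W, w) = (-3*(-3)/w)*(w + (w - 28)/(W + 16)) = (9/w)*(w + (-28 + w)/(16 + W)) = 9*(w + (-28 + w)/(16 + W))/w)
(510*(-467 + 1455))/a(2419, O(-23, 50)) = (510*(-467 + 1455))/((9*(-28 + 17*50 + 2419*50)/(50*(16 + 2419)))) = (510*988)/((9*(1/50)*(-28 + 850 + 120950)/2435)) = 503880/((9*(1/50)*(1/2435)*121772)) = 503880/(547974/60875) = 503880*(60875/547974) = 5112282500/91329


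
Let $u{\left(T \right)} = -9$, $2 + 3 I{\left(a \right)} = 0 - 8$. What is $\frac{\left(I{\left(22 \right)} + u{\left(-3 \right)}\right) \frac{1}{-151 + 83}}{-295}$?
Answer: $- \frac{37}{60180} \approx -0.00061482$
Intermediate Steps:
$I{\left(a \right)} = - \frac{10}{3}$ ($I{\left(a \right)} = - \frac{2}{3} + \frac{0 - 8}{3} = - \frac{2}{3} + \frac{1}{3} \left(-8\right) = - \frac{2}{3} - \frac{8}{3} = - \frac{10}{3}$)
$\frac{\left(I{\left(22 \right)} + u{\left(-3 \right)}\right) \frac{1}{-151 + 83}}{-295} = \frac{\left(- \frac{10}{3} - 9\right) \frac{1}{-151 + 83}}{-295} = - \frac{37}{3 \left(-68\right)} \left(- \frac{1}{295}\right) = \left(- \frac{37}{3}\right) \left(- \frac{1}{68}\right) \left(- \frac{1}{295}\right) = \frac{37}{204} \left(- \frac{1}{295}\right) = - \frac{37}{60180}$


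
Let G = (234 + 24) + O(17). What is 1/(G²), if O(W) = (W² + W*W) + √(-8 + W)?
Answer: 1/703921 ≈ 1.4206e-6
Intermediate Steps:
O(W) = √(-8 + W) + 2*W² (O(W) = (W² + W²) + √(-8 + W) = 2*W² + √(-8 + W) = √(-8 + W) + 2*W²)
G = 839 (G = (234 + 24) + (√(-8 + 17) + 2*17²) = 258 + (√9 + 2*289) = 258 + (3 + 578) = 258 + 581 = 839)
1/(G²) = 1/(839²) = 1/703921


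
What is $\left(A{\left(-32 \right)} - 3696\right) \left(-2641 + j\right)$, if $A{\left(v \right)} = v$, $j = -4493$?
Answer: $26595552$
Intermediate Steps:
$\left(A{\left(-32 \right)} - 3696\right) \left(-2641 + j\right) = \left(-32 - 3696\right) \left(-2641 - 4493\right) = \left(-3728\right) \left(-7134\right) = 26595552$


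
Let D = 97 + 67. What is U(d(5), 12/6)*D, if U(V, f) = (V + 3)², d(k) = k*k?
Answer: 128576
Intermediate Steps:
d(k) = k²
U(V, f) = (3 + V)²
D = 164
U(d(5), 12/6)*D = (3 + 5²)²*164 = (3 + 25)²*164 = 28²*164 = 784*164 = 128576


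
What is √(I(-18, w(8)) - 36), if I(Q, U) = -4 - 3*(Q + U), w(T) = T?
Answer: I*√10 ≈ 3.1623*I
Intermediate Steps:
I(Q, U) = -4 - 3*Q - 3*U (I(Q, U) = -4 + (-3*Q - 3*U) = -4 - 3*Q - 3*U)
√(I(-18, w(8)) - 36) = √((-4 - 3*(-18) - 3*8) - 36) = √((-4 + 54 - 24) - 36) = √(26 - 36) = √(-10) = I*√10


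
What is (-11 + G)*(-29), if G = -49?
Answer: 1740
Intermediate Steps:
(-11 + G)*(-29) = (-11 - 49)*(-29) = -60*(-29) = 1740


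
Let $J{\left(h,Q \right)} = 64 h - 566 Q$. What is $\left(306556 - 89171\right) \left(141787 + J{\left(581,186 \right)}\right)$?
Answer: $16020187575$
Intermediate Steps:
$J{\left(h,Q \right)} = - 566 Q + 64 h$
$\left(306556 - 89171\right) \left(141787 + J{\left(581,186 \right)}\right) = \left(306556 - 89171\right) \left(141787 + \left(\left(-566\right) 186 + 64 \cdot 581\right)\right) = \left(306556 + \left(-127395 + 38224\right)\right) \left(141787 + \left(-105276 + 37184\right)\right) = \left(306556 - 89171\right) \left(141787 - 68092\right) = 217385 \cdot 73695 = 16020187575$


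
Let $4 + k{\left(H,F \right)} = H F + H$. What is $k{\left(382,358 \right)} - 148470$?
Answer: $-11336$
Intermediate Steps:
$k{\left(H,F \right)} = -4 + H + F H$ ($k{\left(H,F \right)} = -4 + \left(H F + H\right) = -4 + \left(F H + H\right) = -4 + \left(H + F H\right) = -4 + H + F H$)
$k{\left(382,358 \right)} - 148470 = \left(-4 + 382 + 358 \cdot 382\right) - 148470 = \left(-4 + 382 + 136756\right) - 148470 = 137134 - 148470 = -11336$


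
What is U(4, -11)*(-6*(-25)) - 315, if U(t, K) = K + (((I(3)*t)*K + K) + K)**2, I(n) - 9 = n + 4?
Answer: 79059435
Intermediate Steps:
I(n) = 13 + n (I(n) = 9 + (n + 4) = 9 + (4 + n) = 13 + n)
U(t, K) = K + (2*K + 16*K*t)**2 (U(t, K) = K + ((((13 + 3)*t)*K + K) + K)**2 = K + (((16*t)*K + K) + K)**2 = K + ((16*K*t + K) + K)**2 = K + ((K + 16*K*t) + K)**2 = K + (2*K + 16*K*t)**2)
U(4, -11)*(-6*(-25)) - 315 = (-11*(1 + 4*(-11)*(1 + 8*4)**2))*(-6*(-25)) - 315 = -11*(1 + 4*(-11)*(1 + 32)**2)*150 - 315 = -11*(1 + 4*(-11)*33**2)*150 - 315 = -11*(1 + 4*(-11)*1089)*150 - 315 = -11*(1 - 47916)*150 - 315 = -11*(-47915)*150 - 315 = 527065*150 - 315 = 79059750 - 315 = 79059435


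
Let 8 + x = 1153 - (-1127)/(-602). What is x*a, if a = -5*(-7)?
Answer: 3440815/86 ≈ 40010.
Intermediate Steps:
x = 98309/86 (x = -8 + (1153 - (-1127)/(-602)) = -8 + (1153 - (-1127)*(-1)/602) = -8 + (1153 - 1*161/86) = -8 + (1153 - 161/86) = -8 + 98997/86 = 98309/86 ≈ 1143.1)
a = 35
x*a = (98309/86)*35 = 3440815/86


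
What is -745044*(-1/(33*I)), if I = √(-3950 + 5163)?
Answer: 248348*√1213/13343 ≈ 648.24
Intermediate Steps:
I = √1213 ≈ 34.828
-745044*(-1/(33*I)) = -745044*(-√1213/40029) = -(-248348)*√1213/13343 = 248348*√1213/13343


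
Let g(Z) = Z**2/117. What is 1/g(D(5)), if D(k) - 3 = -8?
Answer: 117/25 ≈ 4.6800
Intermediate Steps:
D(k) = -5 (D(k) = 3 - 8 = -5)
g(Z) = Z**2/117
1/g(D(5)) = 1/((1/117)*(-5)**2) = 1/((1/117)*25) = 1/(25/117) = 117/25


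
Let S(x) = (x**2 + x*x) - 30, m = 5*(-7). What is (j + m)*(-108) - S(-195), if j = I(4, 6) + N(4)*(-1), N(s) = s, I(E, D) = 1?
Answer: -71916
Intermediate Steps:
m = -35
S(x) = -30 + 2*x**2 (S(x) = (x**2 + x**2) - 30 = 2*x**2 - 30 = -30 + 2*x**2)
j = -3 (j = 1 + 4*(-1) = 1 - 4 = -3)
(j + m)*(-108) - S(-195) = (-3 - 35)*(-108) - (-30 + 2*(-195)**2) = -38*(-108) - (-30 + 2*38025) = 4104 - (-30 + 76050) = 4104 - 1*76020 = 4104 - 76020 = -71916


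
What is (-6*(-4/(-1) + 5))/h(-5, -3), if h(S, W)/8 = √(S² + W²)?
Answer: -27*√34/136 ≈ -1.1576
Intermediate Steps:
h(S, W) = 8*√(S² + W²)
(-6*(-4/(-1) + 5))/h(-5, -3) = (-6*(-4/(-1) + 5))/((8*√((-5)² + (-3)²))) = (-6*(-4*(-1) + 5))/((8*√(25 + 9))) = (-6*(4 + 5))/((8*√34)) = (-6*9)*(√34/272) = -27*√34/136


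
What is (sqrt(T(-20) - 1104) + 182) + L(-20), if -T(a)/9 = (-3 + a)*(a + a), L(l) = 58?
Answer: 240 + 2*I*sqrt(2346) ≈ 240.0 + 96.871*I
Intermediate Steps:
T(a) = -18*a*(-3 + a) (T(a) = -9*(-3 + a)*(a + a) = -9*(-3 + a)*2*a = -18*a*(-3 + a))
(sqrt(T(-20) - 1104) + 182) + L(-20) = (sqrt(18*(-20)*(3 - 1*(-20)) - 1104) + 182) + 58 = (sqrt(18*(-20)*(3 + 20) - 1104) + 182) + 58 = (sqrt(18*(-20)*23 - 1104) + 182) + 58 = (sqrt(-8280 - 1104) + 182) + 58 = (sqrt(-9384) + 182) + 58 = (2*I*sqrt(2346) + 182) + 58 = (182 + 2*I*sqrt(2346)) + 58 = 240 + 2*I*sqrt(2346)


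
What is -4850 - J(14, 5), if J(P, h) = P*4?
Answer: -4906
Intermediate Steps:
J(P, h) = 4*P
-4850 - J(14, 5) = -4850 - 4*14 = -4850 - 1*56 = -4850 - 56 = -4906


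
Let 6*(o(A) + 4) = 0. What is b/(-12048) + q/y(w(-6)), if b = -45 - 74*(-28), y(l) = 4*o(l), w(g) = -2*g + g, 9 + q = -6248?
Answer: 2354747/6024 ≈ 390.89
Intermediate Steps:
o(A) = -4 (o(A) = -4 + (⅙)*0 = -4 + 0 = -4)
q = -6257 (q = -9 - 6248 = -6257)
w(g) = -g
y(l) = -16 (y(l) = 4*(-4) = -16)
b = 2027 (b = -45 + 2072 = 2027)
b/(-12048) + q/y(w(-6)) = 2027/(-12048) - 6257/(-16) = 2027*(-1/12048) - 6257*(-1/16) = -2027/12048 + 6257/16 = 2354747/6024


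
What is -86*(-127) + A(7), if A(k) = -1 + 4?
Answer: 10925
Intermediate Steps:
A(k) = 3
-86*(-127) + A(7) = -86*(-127) + 3 = 10922 + 3 = 10925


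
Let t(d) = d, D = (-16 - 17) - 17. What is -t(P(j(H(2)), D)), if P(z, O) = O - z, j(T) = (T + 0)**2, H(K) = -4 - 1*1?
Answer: 75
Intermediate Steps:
H(K) = -5 (H(K) = -4 - 1 = -5)
j(T) = T**2
D = -50 (D = -33 - 17 = -50)
-t(P(j(H(2)), D)) = -(-50 - 1*(-5)**2) = -(-50 - 1*25) = -(-50 - 25) = -1*(-75) = 75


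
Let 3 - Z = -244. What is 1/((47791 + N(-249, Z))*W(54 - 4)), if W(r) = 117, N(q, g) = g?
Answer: 1/5620446 ≈ 1.7792e-7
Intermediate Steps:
Z = 247 (Z = 3 - 1*(-244) = 3 + 244 = 247)
1/((47791 + N(-249, Z))*W(54 - 4)) = 1/((47791 + 247)*117) = (1/117)/48038 = (1/48038)*(1/117) = 1/5620446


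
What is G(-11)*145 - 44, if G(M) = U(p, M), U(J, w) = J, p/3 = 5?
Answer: 2131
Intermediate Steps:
p = 15 (p = 3*5 = 15)
G(M) = 15
G(-11)*145 - 44 = 15*145 - 44 = 2175 - 44 = 2131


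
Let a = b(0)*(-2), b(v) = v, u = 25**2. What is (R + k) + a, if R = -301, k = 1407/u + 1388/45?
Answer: -1506962/5625 ≈ -267.90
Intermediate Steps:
u = 625
a = 0 (a = 0*(-2) = 0)
k = 186163/5625 (k = 1407/625 + 1388/45 = 186163/5625 ≈ 33.096)
(R + k) + a = (-301 + 186163/5625) + 0 = -1506962/5625 + 0 = -1506962/5625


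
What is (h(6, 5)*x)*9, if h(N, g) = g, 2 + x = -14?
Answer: -720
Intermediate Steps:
x = -16 (x = -2 - 14 = -16)
(h(6, 5)*x)*9 = (5*(-16))*9 = -80*9 = -720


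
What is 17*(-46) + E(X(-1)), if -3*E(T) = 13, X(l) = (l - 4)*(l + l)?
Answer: -2359/3 ≈ -786.33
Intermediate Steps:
X(l) = 2*l*(-4 + l) (X(l) = (-4 + l)*(2*l) = 2*l*(-4 + l))
E(T) = -13/3 (E(T) = -⅓*13 = -13/3)
17*(-46) + E(X(-1)) = 17*(-46) - 13/3 = -782 - 13/3 = -2359/3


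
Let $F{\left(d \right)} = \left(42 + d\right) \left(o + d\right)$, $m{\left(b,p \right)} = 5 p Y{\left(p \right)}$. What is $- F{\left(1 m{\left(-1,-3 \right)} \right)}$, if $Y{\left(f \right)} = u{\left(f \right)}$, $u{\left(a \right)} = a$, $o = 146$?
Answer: $-16617$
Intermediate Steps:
$Y{\left(f \right)} = f$
$m{\left(b,p \right)} = 5 p^{2}$ ($m{\left(b,p \right)} = 5 p p = 5 p^{2}$)
$F{\left(d \right)} = \left(42 + d\right) \left(146 + d\right)$
$- F{\left(1 m{\left(-1,-3 \right)} \right)} = - (6132 + \left(1 \cdot 5 \left(-3\right)^{2}\right)^{2} + 188 \cdot 1 \cdot 5 \left(-3\right)^{2}) = - (6132 + \left(1 \cdot 5 \cdot 9\right)^{2} + 188 \cdot 1 \cdot 5 \cdot 9) = - (6132 + \left(1 \cdot 45\right)^{2} + 188 \cdot 1 \cdot 45) = - (6132 + 45^{2} + 188 \cdot 45) = - (6132 + 2025 + 8460) = \left(-1\right) 16617 = -16617$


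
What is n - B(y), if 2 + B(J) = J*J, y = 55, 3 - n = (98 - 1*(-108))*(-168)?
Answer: 31588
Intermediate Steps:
n = 34611 (n = 3 - (98 - 1*(-108))*(-168) = 3 - (98 + 108)*(-168) = 3 - 206*(-168) = 3 - 1*(-34608) = 3 + 34608 = 34611)
B(J) = -2 + J² (B(J) = -2 + J*J = -2 + J²)
n - B(y) = 34611 - (-2 + 55²) = 34611 - (-2 + 3025) = 34611 - 1*3023 = 34611 - 3023 = 31588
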